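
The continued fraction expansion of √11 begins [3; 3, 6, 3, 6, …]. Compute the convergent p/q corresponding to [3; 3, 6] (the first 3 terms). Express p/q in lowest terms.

Start with 6.
3 + 1/(6/1) = 3 + 1/6 = 19/6
3 + 1/(19/6) = 3 + 6/19 = 63/19

63/19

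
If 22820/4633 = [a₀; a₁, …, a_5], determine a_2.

12

22820 ÷ 4633 → quotient 4, remainder 4288
4633 ÷ 4288 → quotient 1, remainder 345
4288 ÷ 345 → quotient 12, remainder 148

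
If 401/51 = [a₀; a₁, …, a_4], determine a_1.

1

Apply division with remainder until the remainder is 0:
401 = 7·51 + 44, so a_0 = 7
51 = 1·44 + 7, so a_1 = 1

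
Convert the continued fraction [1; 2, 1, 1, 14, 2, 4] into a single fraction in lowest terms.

Compute successive convergents:
a_0 = 1: 1/1
a_1 = 2: 3/2
a_2 = 1: 4/3
a_3 = 1: 7/5
a_4 = 14: 102/73
a_5 = 2: 211/151
a_6 = 4: 946/677

946/677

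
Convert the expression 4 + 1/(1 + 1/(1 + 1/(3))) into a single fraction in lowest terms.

32/7

a_0 = 4: 4/1
a_1 = 1: 5/1
a_2 = 1: 9/2
a_3 = 3: 32/7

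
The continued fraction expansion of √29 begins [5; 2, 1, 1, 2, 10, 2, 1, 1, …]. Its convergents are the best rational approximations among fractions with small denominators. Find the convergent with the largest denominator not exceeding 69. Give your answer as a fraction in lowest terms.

70/13

a_0 = 5: 5/1  (≤ bound)
a_1 = 2: 11/2  (≤ bound)
a_2 = 1: 16/3  (≤ bound)
a_3 = 1: 27/5  (≤ bound)
a_4 = 2: 70/13  (≤ bound)
a_5 = 10: 727/135  (> 69, stop)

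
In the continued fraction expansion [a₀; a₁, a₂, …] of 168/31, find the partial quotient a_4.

168 = 5·31 + 13, so a_0 = 5
31 = 2·13 + 5, so a_1 = 2
13 = 2·5 + 3, so a_2 = 2
5 = 1·3 + 2, so a_3 = 1
3 = 1·2 + 1, so a_4 = 1

1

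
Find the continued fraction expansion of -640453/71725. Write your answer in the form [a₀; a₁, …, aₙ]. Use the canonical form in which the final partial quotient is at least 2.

[-9; 14, 7, 13, 1, 1, 8, 3]

⌊-640453/71725⌋ = -9, remainder 5072
⌊71725/5072⌋ = 14, remainder 717
⌊5072/717⌋ = 7, remainder 53
⌊717/53⌋ = 13, remainder 28
⌊53/28⌋ = 1, remainder 25
⌊28/25⌋ = 1, remainder 3
⌊25/3⌋ = 8, remainder 1
⌊3/1⌋ = 3, remainder 0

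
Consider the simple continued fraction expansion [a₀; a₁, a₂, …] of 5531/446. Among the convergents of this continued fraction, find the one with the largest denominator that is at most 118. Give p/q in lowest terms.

62/5

List convergents until the denominator exceeds the bound:
a_0 = 12: 12/1  (≤ bound)
a_1 = 2: 25/2  (≤ bound)
a_2 = 2: 62/5  (≤ bound)
a_3 = 29: 1823/147  (> 118, stop)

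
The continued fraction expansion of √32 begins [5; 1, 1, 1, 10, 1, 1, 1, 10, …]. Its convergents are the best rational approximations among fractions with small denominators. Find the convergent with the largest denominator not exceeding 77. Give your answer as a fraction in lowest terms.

379/67

a_0 = 5: 5/1  (≤ bound)
a_1 = 1: 6/1  (≤ bound)
a_2 = 1: 11/2  (≤ bound)
a_3 = 1: 17/3  (≤ bound)
a_4 = 10: 181/32  (≤ bound)
a_5 = 1: 198/35  (≤ bound)
a_6 = 1: 379/67  (≤ bound)
a_7 = 1: 577/102  (> 77, stop)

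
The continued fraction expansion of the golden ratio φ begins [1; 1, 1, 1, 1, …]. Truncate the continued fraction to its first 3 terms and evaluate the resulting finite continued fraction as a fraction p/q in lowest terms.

3/2

Start with 1.
1 + 1/(1/1) = 1 + 1/1 = 2/1
1 + 1/(2/1) = 1 + 1/2 = 3/2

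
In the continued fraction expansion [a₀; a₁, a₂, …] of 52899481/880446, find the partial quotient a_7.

⌊52899481/880446⌋ = 60, remainder 72721
⌊880446/72721⌋ = 12, remainder 7794
⌊72721/7794⌋ = 9, remainder 2575
⌊7794/2575⌋ = 3, remainder 69
⌊2575/69⌋ = 37, remainder 22
⌊69/22⌋ = 3, remainder 3
⌊22/3⌋ = 7, remainder 1
⌊3/1⌋ = 3, remainder 0

3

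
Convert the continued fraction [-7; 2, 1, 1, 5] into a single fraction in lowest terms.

Start with 5.
1 + 1/(5/1) = 1 + 1/5 = 6/5
1 + 1/(6/5) = 1 + 5/6 = 11/6
2 + 1/(11/6) = 2 + 6/11 = 28/11
-7 + 1/(28/11) = -7 + 11/28 = -185/28

-185/28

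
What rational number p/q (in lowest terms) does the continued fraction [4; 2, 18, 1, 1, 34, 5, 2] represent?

a_0 = 4: 4/1
a_1 = 2: 9/2
a_2 = 18: 166/37
a_3 = 1: 175/39
a_4 = 1: 341/76
a_5 = 34: 11769/2623
a_6 = 5: 59186/13191
a_7 = 2: 130141/29005

130141/29005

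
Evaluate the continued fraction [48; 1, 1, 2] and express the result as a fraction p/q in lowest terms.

a_0 = 48: 48/1
a_1 = 1: 49/1
a_2 = 1: 97/2
a_3 = 2: 243/5

243/5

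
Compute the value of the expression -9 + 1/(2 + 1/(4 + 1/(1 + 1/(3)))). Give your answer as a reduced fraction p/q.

Start with 3.
1 + 1/(3/1) = 1 + 1/3 = 4/3
4 + 1/(4/3) = 4 + 3/4 = 19/4
2 + 1/(19/4) = 2 + 4/19 = 42/19
-9 + 1/(42/19) = -9 + 19/42 = -359/42

-359/42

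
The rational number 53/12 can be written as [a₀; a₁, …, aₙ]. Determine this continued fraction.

[4; 2, 2, 2]

Apply division with remainder until the remainder is 0:
53 ÷ 12 → quotient 4, remainder 5
12 ÷ 5 → quotient 2, remainder 2
5 ÷ 2 → quotient 2, remainder 1
2 ÷ 1 → quotient 2, remainder 0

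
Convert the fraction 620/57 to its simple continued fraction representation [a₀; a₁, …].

[10; 1, 7, 7]

Apply division with remainder until the remainder is 0:
⌊620/57⌋ = 10, remainder 50
⌊57/50⌋ = 1, remainder 7
⌊50/7⌋ = 7, remainder 1
⌊7/1⌋ = 7, remainder 0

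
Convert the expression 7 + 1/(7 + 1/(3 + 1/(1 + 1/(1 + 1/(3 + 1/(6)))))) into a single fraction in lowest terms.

8158/1143

Compute successive convergents:
a_0 = 7: 7/1
a_1 = 7: 50/7
a_2 = 3: 157/22
a_3 = 1: 207/29
a_4 = 1: 364/51
a_5 = 3: 1299/182
a_6 = 6: 8158/1143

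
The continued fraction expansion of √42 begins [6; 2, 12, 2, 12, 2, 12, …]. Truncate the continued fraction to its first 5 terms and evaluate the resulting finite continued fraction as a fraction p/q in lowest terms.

4206/649

Start with 12.
2 + 1/(12/1) = 2 + 1/12 = 25/12
12 + 1/(25/12) = 12 + 12/25 = 312/25
2 + 1/(312/25) = 2 + 25/312 = 649/312
6 + 1/(649/312) = 6 + 312/649 = 4206/649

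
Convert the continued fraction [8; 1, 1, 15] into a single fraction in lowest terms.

264/31

Use the convergent recurrence hₖ = aₖ·hₖ₋₁ + hₖ₋₂ (and likewise for the denominators kₖ):
a_0 = 8: 8/1
a_1 = 1: 9/1
a_2 = 1: 17/2
a_3 = 15: 264/31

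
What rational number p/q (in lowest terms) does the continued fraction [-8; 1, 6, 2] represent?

-107/15

Start with 2.
6 + 1/(2/1) = 6 + 1/2 = 13/2
1 + 1/(13/2) = 1 + 2/13 = 15/13
-8 + 1/(15/13) = -8 + 13/15 = -107/15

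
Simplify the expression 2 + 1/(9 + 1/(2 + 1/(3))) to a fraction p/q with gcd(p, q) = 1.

Start with 3.
2 + 1/(3/1) = 2 + 1/3 = 7/3
9 + 1/(7/3) = 9 + 3/7 = 66/7
2 + 1/(66/7) = 2 + 7/66 = 139/66

139/66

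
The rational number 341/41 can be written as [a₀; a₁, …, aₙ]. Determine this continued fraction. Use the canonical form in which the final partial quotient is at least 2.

[8; 3, 6, 2]

⌊341/41⌋ = 8, remainder 13
⌊41/13⌋ = 3, remainder 2
⌊13/2⌋ = 6, remainder 1
⌊2/1⌋ = 2, remainder 0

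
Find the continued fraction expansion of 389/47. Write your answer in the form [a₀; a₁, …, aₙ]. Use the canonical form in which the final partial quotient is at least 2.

⌊389/47⌋ = 8, remainder 13
⌊47/13⌋ = 3, remainder 8
⌊13/8⌋ = 1, remainder 5
⌊8/5⌋ = 1, remainder 3
⌊5/3⌋ = 1, remainder 2
⌊3/2⌋ = 1, remainder 1
⌊2/1⌋ = 2, remainder 0

[8; 3, 1, 1, 1, 1, 2]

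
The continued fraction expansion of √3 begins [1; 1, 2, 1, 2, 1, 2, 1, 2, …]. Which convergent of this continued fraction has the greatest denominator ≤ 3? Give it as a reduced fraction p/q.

5/3

a_0 = 1: 1/1  (≤ bound)
a_1 = 1: 2/1  (≤ bound)
a_2 = 2: 5/3  (≤ bound)
a_3 = 1: 7/4  (> 3, stop)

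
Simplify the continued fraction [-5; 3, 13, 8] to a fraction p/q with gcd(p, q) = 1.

-1510/323

Compute successive convergents:
a_0 = -5: -5/1
a_1 = 3: -14/3
a_2 = 13: -187/40
a_3 = 8: -1510/323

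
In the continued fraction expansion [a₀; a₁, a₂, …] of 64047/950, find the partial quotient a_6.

64047 = 67·950 + 397, so a_0 = 67
950 = 2·397 + 156, so a_1 = 2
397 = 2·156 + 85, so a_2 = 2
156 = 1·85 + 71, so a_3 = 1
85 = 1·71 + 14, so a_4 = 1
71 = 5·14 + 1, so a_5 = 5
14 = 14·1 + 0, so a_6 = 14

14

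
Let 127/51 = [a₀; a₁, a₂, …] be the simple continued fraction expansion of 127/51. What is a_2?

25

Repeatedly divide and take the remainder:
127 ÷ 51 → quotient 2, remainder 25
51 ÷ 25 → quotient 2, remainder 1
25 ÷ 1 → quotient 25, remainder 0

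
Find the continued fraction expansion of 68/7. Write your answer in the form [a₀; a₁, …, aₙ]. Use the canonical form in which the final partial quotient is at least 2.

Repeatedly divide and take the remainder:
⌊68/7⌋ = 9, remainder 5
⌊7/5⌋ = 1, remainder 2
⌊5/2⌋ = 2, remainder 1
⌊2/1⌋ = 2, remainder 0

[9; 1, 2, 2]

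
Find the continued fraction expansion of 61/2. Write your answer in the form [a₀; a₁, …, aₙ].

Run the Euclidean algorithm, recording each quotient:
⌊61/2⌋ = 30, remainder 1
⌊2/1⌋ = 2, remainder 0

[30; 2]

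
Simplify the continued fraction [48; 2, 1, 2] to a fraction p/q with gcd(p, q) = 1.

Use the convergent recurrence hₖ = aₖ·hₖ₋₁ + hₖ₋₂ (and likewise for the denominators kₖ):
a_0 = 48: 48/1
a_1 = 2: 97/2
a_2 = 1: 145/3
a_3 = 2: 387/8

387/8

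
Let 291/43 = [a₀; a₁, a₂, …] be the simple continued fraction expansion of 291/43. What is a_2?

3

⌊291/43⌋ = 6, remainder 33
⌊43/33⌋ = 1, remainder 10
⌊33/10⌋ = 3, remainder 3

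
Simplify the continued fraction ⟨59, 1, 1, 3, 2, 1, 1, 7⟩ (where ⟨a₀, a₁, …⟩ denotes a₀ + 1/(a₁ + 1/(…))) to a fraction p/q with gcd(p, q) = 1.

17631/296

Start with 7.
1 + 1/(7/1) = 1 + 1/7 = 8/7
1 + 1/(8/7) = 1 + 7/8 = 15/8
2 + 1/(15/8) = 2 + 8/15 = 38/15
3 + 1/(38/15) = 3 + 15/38 = 129/38
1 + 1/(129/38) = 1 + 38/129 = 167/129
1 + 1/(167/129) = 1 + 129/167 = 296/167
59 + 1/(296/167) = 59 + 167/296 = 17631/296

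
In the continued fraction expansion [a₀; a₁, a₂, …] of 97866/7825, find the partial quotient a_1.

97866 = 12·7825 + 3966, so a_0 = 12
7825 = 1·3966 + 3859, so a_1 = 1

1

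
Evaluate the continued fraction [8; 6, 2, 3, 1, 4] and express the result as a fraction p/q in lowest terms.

Start with 4.
1 + 1/(4/1) = 1 + 1/4 = 5/4
3 + 1/(5/4) = 3 + 4/5 = 19/5
2 + 1/(19/5) = 2 + 5/19 = 43/19
6 + 1/(43/19) = 6 + 19/43 = 277/43
8 + 1/(277/43) = 8 + 43/277 = 2259/277

2259/277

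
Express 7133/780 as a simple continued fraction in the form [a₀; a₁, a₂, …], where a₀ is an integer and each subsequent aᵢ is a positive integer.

7133 ÷ 780 → quotient 9, remainder 113
780 ÷ 113 → quotient 6, remainder 102
113 ÷ 102 → quotient 1, remainder 11
102 ÷ 11 → quotient 9, remainder 3
11 ÷ 3 → quotient 3, remainder 2
3 ÷ 2 → quotient 1, remainder 1
2 ÷ 1 → quotient 2, remainder 0

[9; 6, 1, 9, 3, 1, 2]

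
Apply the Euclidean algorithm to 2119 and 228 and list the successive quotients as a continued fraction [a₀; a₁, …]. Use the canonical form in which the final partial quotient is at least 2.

Run the Euclidean algorithm, recording each quotient:
2119 ÷ 228 → quotient 9, remainder 67
228 ÷ 67 → quotient 3, remainder 27
67 ÷ 27 → quotient 2, remainder 13
27 ÷ 13 → quotient 2, remainder 1
13 ÷ 1 → quotient 13, remainder 0

[9; 3, 2, 2, 13]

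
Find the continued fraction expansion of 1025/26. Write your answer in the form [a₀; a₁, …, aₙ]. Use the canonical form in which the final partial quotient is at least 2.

[39; 2, 2, 1, 3]

Apply division with remainder until the remainder is 0:
1025 = 39·26 + 11, so a_0 = 39
26 = 2·11 + 4, so a_1 = 2
11 = 2·4 + 3, so a_2 = 2
4 = 1·3 + 1, so a_3 = 1
3 = 3·1 + 0, so a_4 = 3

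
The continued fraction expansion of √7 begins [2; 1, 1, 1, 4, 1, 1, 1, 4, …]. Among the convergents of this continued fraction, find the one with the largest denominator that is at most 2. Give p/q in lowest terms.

5/2

List convergents until the denominator exceeds the bound:
a_0 = 2: 2/1  (≤ bound)
a_1 = 1: 3/1  (≤ bound)
a_2 = 1: 5/2  (≤ bound)
a_3 = 1: 8/3  (> 2, stop)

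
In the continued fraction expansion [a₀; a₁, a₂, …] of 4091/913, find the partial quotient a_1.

Run the Euclidean algorithm, recording each quotient:
4091 ÷ 913 → quotient 4, remainder 439
913 ÷ 439 → quotient 2, remainder 35

2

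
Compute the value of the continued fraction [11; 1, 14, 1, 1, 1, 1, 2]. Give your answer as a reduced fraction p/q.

Use the convergent recurrence hₖ = aₖ·hₖ₋₁ + hₖ₋₂ (and likewise for the denominators kₖ):
a_0 = 11: 11/1
a_1 = 1: 12/1
a_2 = 14: 179/15
a_3 = 1: 191/16
a_4 = 1: 370/31
a_5 = 1: 561/47
a_6 = 1: 931/78
a_7 = 2: 2423/203

2423/203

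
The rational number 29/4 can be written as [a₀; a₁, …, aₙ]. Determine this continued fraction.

Repeatedly divide and take the remainder:
⌊29/4⌋ = 7, remainder 1
⌊4/1⌋ = 4, remainder 0

[7; 4]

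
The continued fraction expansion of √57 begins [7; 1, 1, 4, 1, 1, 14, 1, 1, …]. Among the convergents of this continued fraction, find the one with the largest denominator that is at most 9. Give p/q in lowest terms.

68/9

a_0 = 7: 7/1  (≤ bound)
a_1 = 1: 8/1  (≤ bound)
a_2 = 1: 15/2  (≤ bound)
a_3 = 4: 68/9  (≤ bound)
a_4 = 1: 83/11  (> 9, stop)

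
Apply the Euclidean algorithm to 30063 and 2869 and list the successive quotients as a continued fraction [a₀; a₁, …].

Run the Euclidean algorithm, recording each quotient:
⌊30063/2869⌋ = 10, remainder 1373
⌊2869/1373⌋ = 2, remainder 123
⌊1373/123⌋ = 11, remainder 20
⌊123/20⌋ = 6, remainder 3
⌊20/3⌋ = 6, remainder 2
⌊3/2⌋ = 1, remainder 1
⌊2/1⌋ = 2, remainder 0

[10; 2, 11, 6, 6, 1, 2]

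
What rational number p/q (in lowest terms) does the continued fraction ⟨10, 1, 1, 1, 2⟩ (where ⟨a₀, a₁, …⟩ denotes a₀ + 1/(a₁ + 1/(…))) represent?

Start with 2.
1 + 1/(2/1) = 1 + 1/2 = 3/2
1 + 1/(3/2) = 1 + 2/3 = 5/3
1 + 1/(5/3) = 1 + 3/5 = 8/5
10 + 1/(8/5) = 10 + 5/8 = 85/8

85/8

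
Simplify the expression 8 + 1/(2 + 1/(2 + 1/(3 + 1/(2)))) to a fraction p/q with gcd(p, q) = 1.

328/39

Start with 2.
3 + 1/(2/1) = 3 + 1/2 = 7/2
2 + 1/(7/2) = 2 + 2/7 = 16/7
2 + 1/(16/7) = 2 + 7/16 = 39/16
8 + 1/(39/16) = 8 + 16/39 = 328/39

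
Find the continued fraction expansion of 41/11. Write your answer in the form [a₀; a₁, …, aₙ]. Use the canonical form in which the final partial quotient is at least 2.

⌊41/11⌋ = 3, remainder 8
⌊11/8⌋ = 1, remainder 3
⌊8/3⌋ = 2, remainder 2
⌊3/2⌋ = 1, remainder 1
⌊2/1⌋ = 2, remainder 0

[3; 1, 2, 1, 2]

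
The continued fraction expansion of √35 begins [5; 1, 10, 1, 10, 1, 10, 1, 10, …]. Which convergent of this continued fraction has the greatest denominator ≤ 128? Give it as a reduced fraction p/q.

71/12

a_0 = 5: 5/1  (≤ bound)
a_1 = 1: 6/1  (≤ bound)
a_2 = 10: 65/11  (≤ bound)
a_3 = 1: 71/12  (≤ bound)
a_4 = 10: 775/131  (> 128, stop)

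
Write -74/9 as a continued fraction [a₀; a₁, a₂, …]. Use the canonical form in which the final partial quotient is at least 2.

[-9; 1, 3, 2]

Repeatedly divide and take the remainder:
-74 = -9·9 + 7, so a_0 = -9
9 = 1·7 + 2, so a_1 = 1
7 = 3·2 + 1, so a_2 = 3
2 = 2·1 + 0, so a_3 = 2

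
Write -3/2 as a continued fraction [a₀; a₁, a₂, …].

[-2; 2]

⌊-3/2⌋ = -2, remainder 1
⌊2/1⌋ = 2, remainder 0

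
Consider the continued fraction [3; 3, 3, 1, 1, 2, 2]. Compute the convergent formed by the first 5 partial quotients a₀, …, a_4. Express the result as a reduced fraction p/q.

Start with 1.
1 + 1/(1/1) = 1 + 1/1 = 2/1
3 + 1/(2/1) = 3 + 1/2 = 7/2
3 + 1/(7/2) = 3 + 2/7 = 23/7
3 + 1/(23/7) = 3 + 7/23 = 76/23

76/23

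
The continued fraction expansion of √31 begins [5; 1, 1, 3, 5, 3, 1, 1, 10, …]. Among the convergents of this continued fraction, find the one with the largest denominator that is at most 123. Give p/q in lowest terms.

657/118

a_0 = 5: 5/1  (≤ bound)
a_1 = 1: 6/1  (≤ bound)
a_2 = 1: 11/2  (≤ bound)
a_3 = 3: 39/7  (≤ bound)
a_4 = 5: 206/37  (≤ bound)
a_5 = 3: 657/118  (≤ bound)
a_6 = 1: 863/155  (> 123, stop)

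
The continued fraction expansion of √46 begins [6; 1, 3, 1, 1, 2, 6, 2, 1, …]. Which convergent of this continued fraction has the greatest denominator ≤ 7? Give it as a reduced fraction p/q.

34/5

List convergents until the denominator exceeds the bound:
a_0 = 6: 6/1  (≤ bound)
a_1 = 1: 7/1  (≤ bound)
a_2 = 3: 27/4  (≤ bound)
a_3 = 1: 34/5  (≤ bound)
a_4 = 1: 61/9  (> 7, stop)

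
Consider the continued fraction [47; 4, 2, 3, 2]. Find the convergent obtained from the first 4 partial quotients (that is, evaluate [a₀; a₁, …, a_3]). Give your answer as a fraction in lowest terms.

Starting at the tail and folding back:
Start with 3.
2 + 1/(3/1) = 2 + 1/3 = 7/3
4 + 1/(7/3) = 4 + 3/7 = 31/7
47 + 1/(31/7) = 47 + 7/31 = 1464/31

1464/31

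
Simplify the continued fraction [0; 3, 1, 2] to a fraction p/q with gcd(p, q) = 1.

3/11

Use the convergent recurrence hₖ = aₖ·hₖ₋₁ + hₖ₋₂ (and likewise for the denominators kₖ):
a_0 = 0: 0/1
a_1 = 3: 1/3
a_2 = 1: 1/4
a_3 = 2: 3/11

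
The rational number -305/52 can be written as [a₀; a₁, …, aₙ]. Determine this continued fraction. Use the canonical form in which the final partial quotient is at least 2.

[-6; 7, 2, 3]

Repeatedly divide and take the remainder:
-305 ÷ 52 → quotient -6, remainder 7
52 ÷ 7 → quotient 7, remainder 3
7 ÷ 3 → quotient 2, remainder 1
3 ÷ 1 → quotient 3, remainder 0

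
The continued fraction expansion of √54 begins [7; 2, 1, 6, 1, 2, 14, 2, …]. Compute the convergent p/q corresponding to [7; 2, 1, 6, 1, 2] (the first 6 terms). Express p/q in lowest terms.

a_0 = 7: 7/1
a_1 = 2: 15/2
a_2 = 1: 22/3
a_3 = 6: 147/20
a_4 = 1: 169/23
a_5 = 2: 485/66

485/66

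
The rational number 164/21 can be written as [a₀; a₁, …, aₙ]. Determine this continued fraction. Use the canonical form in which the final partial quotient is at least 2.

[7; 1, 4, 4]

Repeatedly divide and take the remainder:
164 ÷ 21 → quotient 7, remainder 17
21 ÷ 17 → quotient 1, remainder 4
17 ÷ 4 → quotient 4, remainder 1
4 ÷ 1 → quotient 4, remainder 0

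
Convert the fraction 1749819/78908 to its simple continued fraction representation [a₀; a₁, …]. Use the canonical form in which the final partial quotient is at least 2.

1749819 = 22·78908 + 13843, so a_0 = 22
78908 = 5·13843 + 9693, so a_1 = 5
13843 = 1·9693 + 4150, so a_2 = 1
9693 = 2·4150 + 1393, so a_3 = 2
4150 = 2·1393 + 1364, so a_4 = 2
1393 = 1·1364 + 29, so a_5 = 1
1364 = 47·29 + 1, so a_6 = 47
29 = 29·1 + 0, so a_7 = 29

[22; 5, 1, 2, 2, 1, 47, 29]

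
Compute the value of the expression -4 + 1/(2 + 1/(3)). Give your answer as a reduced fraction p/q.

Compute successive convergents:
a_0 = -4: -4/1
a_1 = 2: -7/2
a_2 = 3: -25/7

-25/7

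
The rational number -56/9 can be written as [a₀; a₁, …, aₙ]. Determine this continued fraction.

Repeatedly divide and take the remainder:
-56 = -7·9 + 7, so a_0 = -7
9 = 1·7 + 2, so a_1 = 1
7 = 3·2 + 1, so a_2 = 3
2 = 2·1 + 0, so a_3 = 2

[-7; 1, 3, 2]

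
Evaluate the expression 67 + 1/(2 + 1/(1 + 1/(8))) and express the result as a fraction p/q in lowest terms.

1751/26

Starting at the tail and folding back:
Start with 8.
1 + 1/(8/1) = 1 + 1/8 = 9/8
2 + 1/(9/8) = 2 + 8/9 = 26/9
67 + 1/(26/9) = 67 + 9/26 = 1751/26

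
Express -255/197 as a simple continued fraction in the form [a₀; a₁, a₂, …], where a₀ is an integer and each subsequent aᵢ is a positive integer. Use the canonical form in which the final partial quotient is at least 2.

Apply division with remainder until the remainder is 0:
⌊-255/197⌋ = -2, remainder 139
⌊197/139⌋ = 1, remainder 58
⌊139/58⌋ = 2, remainder 23
⌊58/23⌋ = 2, remainder 12
⌊23/12⌋ = 1, remainder 11
⌊12/11⌋ = 1, remainder 1
⌊11/1⌋ = 11, remainder 0

[-2; 1, 2, 2, 1, 1, 11]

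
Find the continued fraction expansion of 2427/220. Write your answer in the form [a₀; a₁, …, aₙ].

⌊2427/220⌋ = 11, remainder 7
⌊220/7⌋ = 31, remainder 3
⌊7/3⌋ = 2, remainder 1
⌊3/1⌋ = 3, remainder 0

[11; 31, 2, 3]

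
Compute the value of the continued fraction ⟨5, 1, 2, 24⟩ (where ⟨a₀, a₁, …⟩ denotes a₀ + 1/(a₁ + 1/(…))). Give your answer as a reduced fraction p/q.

a_0 = 5: 5/1
a_1 = 1: 6/1
a_2 = 2: 17/3
a_3 = 24: 414/73

414/73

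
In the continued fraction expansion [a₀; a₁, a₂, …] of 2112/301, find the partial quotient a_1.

60

Apply division with remainder until the remainder is 0:
2112 = 7·301 + 5, so a_0 = 7
301 = 60·5 + 1, so a_1 = 60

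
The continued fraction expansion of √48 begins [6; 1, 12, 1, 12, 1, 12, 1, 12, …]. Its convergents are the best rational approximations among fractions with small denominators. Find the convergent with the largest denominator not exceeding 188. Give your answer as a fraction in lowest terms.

1254/181

List convergents until the denominator exceeds the bound:
a_0 = 6: 6/1  (≤ bound)
a_1 = 1: 7/1  (≤ bound)
a_2 = 12: 90/13  (≤ bound)
a_3 = 1: 97/14  (≤ bound)
a_4 = 12: 1254/181  (≤ bound)
a_5 = 1: 1351/195  (> 188, stop)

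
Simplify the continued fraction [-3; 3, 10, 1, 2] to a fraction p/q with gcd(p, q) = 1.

Start with 2.
1 + 1/(2/1) = 1 + 1/2 = 3/2
10 + 1/(3/2) = 10 + 2/3 = 32/3
3 + 1/(32/3) = 3 + 3/32 = 99/32
-3 + 1/(99/32) = -3 + 32/99 = -265/99

-265/99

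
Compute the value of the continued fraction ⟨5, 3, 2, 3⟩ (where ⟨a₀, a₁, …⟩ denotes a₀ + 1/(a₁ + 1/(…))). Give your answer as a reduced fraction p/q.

127/24

Collapse the nested fraction from the inside out:
Start with 3.
2 + 1/(3/1) = 2 + 1/3 = 7/3
3 + 1/(7/3) = 3 + 3/7 = 24/7
5 + 1/(24/7) = 5 + 7/24 = 127/24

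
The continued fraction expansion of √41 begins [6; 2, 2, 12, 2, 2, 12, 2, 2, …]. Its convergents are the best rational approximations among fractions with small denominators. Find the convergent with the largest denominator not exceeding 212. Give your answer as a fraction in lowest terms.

826/129

a_0 = 6: 6/1  (≤ bound)
a_1 = 2: 13/2  (≤ bound)
a_2 = 2: 32/5  (≤ bound)
a_3 = 12: 397/62  (≤ bound)
a_4 = 2: 826/129  (≤ bound)
a_5 = 2: 2049/320  (> 212, stop)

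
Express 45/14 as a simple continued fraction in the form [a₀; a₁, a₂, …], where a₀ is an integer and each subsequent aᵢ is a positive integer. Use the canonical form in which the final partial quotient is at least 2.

45 = 3·14 + 3, so a_0 = 3
14 = 4·3 + 2, so a_1 = 4
3 = 1·2 + 1, so a_2 = 1
2 = 2·1 + 0, so a_3 = 2

[3; 4, 1, 2]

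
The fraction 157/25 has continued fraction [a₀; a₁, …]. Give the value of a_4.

Repeatedly divide and take the remainder:
157 = 6·25 + 7, so a_0 = 6
25 = 3·7 + 4, so a_1 = 3
7 = 1·4 + 3, so a_2 = 1
4 = 1·3 + 1, so a_3 = 1
3 = 3·1 + 0, so a_4 = 3

3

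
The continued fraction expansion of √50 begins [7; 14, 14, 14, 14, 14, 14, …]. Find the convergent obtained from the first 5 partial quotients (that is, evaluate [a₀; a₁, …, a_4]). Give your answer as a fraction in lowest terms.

275807/39005

Start with 14.
14 + 1/(14/1) = 14 + 1/14 = 197/14
14 + 1/(197/14) = 14 + 14/197 = 2772/197
14 + 1/(2772/197) = 14 + 197/2772 = 39005/2772
7 + 1/(39005/2772) = 7 + 2772/39005 = 275807/39005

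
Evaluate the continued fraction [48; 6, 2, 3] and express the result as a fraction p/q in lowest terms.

Collapse the nested fraction from the inside out:
Start with 3.
2 + 1/(3/1) = 2 + 1/3 = 7/3
6 + 1/(7/3) = 6 + 3/7 = 45/7
48 + 1/(45/7) = 48 + 7/45 = 2167/45

2167/45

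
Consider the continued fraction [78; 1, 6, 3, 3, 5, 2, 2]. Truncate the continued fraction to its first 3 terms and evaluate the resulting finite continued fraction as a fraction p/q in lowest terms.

552/7

Build up convergents one term at a time:
a_0 = 78: 78/1
a_1 = 1: 79/1
a_2 = 6: 552/7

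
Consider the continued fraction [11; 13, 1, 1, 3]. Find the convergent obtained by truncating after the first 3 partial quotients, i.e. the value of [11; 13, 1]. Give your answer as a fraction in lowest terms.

155/14

Compute successive convergents:
a_0 = 11: 11/1
a_1 = 13: 144/13
a_2 = 1: 155/14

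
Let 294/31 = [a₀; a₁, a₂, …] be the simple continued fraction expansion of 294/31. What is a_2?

15

Apply division with remainder until the remainder is 0:
294 ÷ 31 → quotient 9, remainder 15
31 ÷ 15 → quotient 2, remainder 1
15 ÷ 1 → quotient 15, remainder 0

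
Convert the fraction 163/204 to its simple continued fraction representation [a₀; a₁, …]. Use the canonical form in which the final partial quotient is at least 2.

[0; 1, 3, 1, 40]

Repeatedly divide and take the remainder:
⌊163/204⌋ = 0, remainder 163
⌊204/163⌋ = 1, remainder 41
⌊163/41⌋ = 3, remainder 40
⌊41/40⌋ = 1, remainder 1
⌊40/1⌋ = 40, remainder 0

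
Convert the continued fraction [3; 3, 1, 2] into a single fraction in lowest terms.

36/11

Starting at the tail and folding back:
Start with 2.
1 + 1/(2/1) = 1 + 1/2 = 3/2
3 + 1/(3/2) = 3 + 2/3 = 11/3
3 + 1/(11/3) = 3 + 3/11 = 36/11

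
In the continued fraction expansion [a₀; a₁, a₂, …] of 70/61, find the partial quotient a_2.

Repeatedly divide and take the remainder:
70 ÷ 61 → quotient 1, remainder 9
61 ÷ 9 → quotient 6, remainder 7
9 ÷ 7 → quotient 1, remainder 2

1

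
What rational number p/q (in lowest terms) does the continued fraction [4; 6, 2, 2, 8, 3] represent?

Work from the innermost term outward:
Start with 3.
8 + 1/(3/1) = 8 + 1/3 = 25/3
2 + 1/(25/3) = 2 + 3/25 = 53/25
2 + 1/(53/25) = 2 + 25/53 = 131/53
6 + 1/(131/53) = 6 + 53/131 = 839/131
4 + 1/(839/131) = 4 + 131/839 = 3487/839

3487/839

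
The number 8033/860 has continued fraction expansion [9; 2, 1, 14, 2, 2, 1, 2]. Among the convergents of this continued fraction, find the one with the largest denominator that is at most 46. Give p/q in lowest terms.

List convergents until the denominator exceeds the bound:
a_0 = 9: 9/1  (≤ bound)
a_1 = 2: 19/2  (≤ bound)
a_2 = 1: 28/3  (≤ bound)
a_3 = 14: 411/44  (≤ bound)
a_4 = 2: 850/91  (> 46, stop)

411/44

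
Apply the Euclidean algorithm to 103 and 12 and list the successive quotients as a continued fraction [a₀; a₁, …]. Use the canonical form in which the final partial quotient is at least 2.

[8; 1, 1, 2, 2]

103 = 8·12 + 7, so a_0 = 8
12 = 1·7 + 5, so a_1 = 1
7 = 1·5 + 2, so a_2 = 1
5 = 2·2 + 1, so a_3 = 2
2 = 2·1 + 0, so a_4 = 2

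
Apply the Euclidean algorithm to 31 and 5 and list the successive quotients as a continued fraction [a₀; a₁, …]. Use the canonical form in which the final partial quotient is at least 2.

⌊31/5⌋ = 6, remainder 1
⌊5/1⌋ = 5, remainder 0

[6; 5]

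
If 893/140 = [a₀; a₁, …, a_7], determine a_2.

1

893 = 6·140 + 53, so a_0 = 6
140 = 2·53 + 34, so a_1 = 2
53 = 1·34 + 19, so a_2 = 1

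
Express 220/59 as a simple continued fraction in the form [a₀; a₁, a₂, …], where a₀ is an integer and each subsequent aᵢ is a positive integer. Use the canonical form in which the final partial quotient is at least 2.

[3; 1, 2, 1, 2, 5]

220 = 3·59 + 43, so a_0 = 3
59 = 1·43 + 16, so a_1 = 1
43 = 2·16 + 11, so a_2 = 2
16 = 1·11 + 5, so a_3 = 1
11 = 2·5 + 1, so a_4 = 2
5 = 5·1 + 0, so a_5 = 5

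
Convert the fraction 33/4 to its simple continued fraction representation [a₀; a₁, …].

[8; 4]

33 = 8·4 + 1, so a_0 = 8
4 = 4·1 + 0, so a_1 = 4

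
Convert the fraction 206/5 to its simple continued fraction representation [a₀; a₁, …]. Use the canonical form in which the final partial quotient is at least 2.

[41; 5]

Apply division with remainder until the remainder is 0:
⌊206/5⌋ = 41, remainder 1
⌊5/1⌋ = 5, remainder 0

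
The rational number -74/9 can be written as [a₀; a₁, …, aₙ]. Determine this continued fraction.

[-9; 1, 3, 2]

Run the Euclidean algorithm, recording each quotient:
-74 = -9·9 + 7, so a_0 = -9
9 = 1·7 + 2, so a_1 = 1
7 = 3·2 + 1, so a_2 = 3
2 = 2·1 + 0, so a_3 = 2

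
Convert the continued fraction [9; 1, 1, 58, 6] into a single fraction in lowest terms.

Start with 6.
58 + 1/(6/1) = 58 + 1/6 = 349/6
1 + 1/(349/6) = 1 + 6/349 = 355/349
1 + 1/(355/349) = 1 + 349/355 = 704/355
9 + 1/(704/355) = 9 + 355/704 = 6691/704

6691/704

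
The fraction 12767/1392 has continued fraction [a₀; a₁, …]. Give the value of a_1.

5

12767 ÷ 1392 → quotient 9, remainder 239
1392 ÷ 239 → quotient 5, remainder 197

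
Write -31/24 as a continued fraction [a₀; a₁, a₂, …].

[-2; 1, 2, 2, 3]

-31 ÷ 24 → quotient -2, remainder 17
24 ÷ 17 → quotient 1, remainder 7
17 ÷ 7 → quotient 2, remainder 3
7 ÷ 3 → quotient 2, remainder 1
3 ÷ 1 → quotient 3, remainder 0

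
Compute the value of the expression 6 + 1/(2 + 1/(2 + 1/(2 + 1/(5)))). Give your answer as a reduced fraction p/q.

a_0 = 6: 6/1
a_1 = 2: 13/2
a_2 = 2: 32/5
a_3 = 2: 77/12
a_4 = 5: 417/65

417/65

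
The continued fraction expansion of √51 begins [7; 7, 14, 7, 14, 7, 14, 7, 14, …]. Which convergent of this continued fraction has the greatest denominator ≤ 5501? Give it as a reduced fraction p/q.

4999/700

List convergents until the denominator exceeds the bound:
a_0 = 7: 7/1  (≤ bound)
a_1 = 7: 50/7  (≤ bound)
a_2 = 14: 707/99  (≤ bound)
a_3 = 7: 4999/700  (≤ bound)
a_4 = 14: 70693/9899  (> 5501, stop)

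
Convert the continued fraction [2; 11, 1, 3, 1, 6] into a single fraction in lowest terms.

836/401

Start with 6.
1 + 1/(6/1) = 1 + 1/6 = 7/6
3 + 1/(7/6) = 3 + 6/7 = 27/7
1 + 1/(27/7) = 1 + 7/27 = 34/27
11 + 1/(34/27) = 11 + 27/34 = 401/34
2 + 1/(401/34) = 2 + 34/401 = 836/401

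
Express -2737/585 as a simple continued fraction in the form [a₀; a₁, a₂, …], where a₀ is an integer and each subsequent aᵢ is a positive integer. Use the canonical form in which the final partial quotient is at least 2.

Run the Euclidean algorithm, recording each quotient:
-2737 ÷ 585 → quotient -5, remainder 188
585 ÷ 188 → quotient 3, remainder 21
188 ÷ 21 → quotient 8, remainder 20
21 ÷ 20 → quotient 1, remainder 1
20 ÷ 1 → quotient 20, remainder 0

[-5; 3, 8, 1, 20]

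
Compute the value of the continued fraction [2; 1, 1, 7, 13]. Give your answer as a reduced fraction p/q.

Work from the innermost term outward:
Start with 13.
7 + 1/(13/1) = 7 + 1/13 = 92/13
1 + 1/(92/13) = 1 + 13/92 = 105/92
1 + 1/(105/92) = 1 + 92/105 = 197/105
2 + 1/(197/105) = 2 + 105/197 = 499/197

499/197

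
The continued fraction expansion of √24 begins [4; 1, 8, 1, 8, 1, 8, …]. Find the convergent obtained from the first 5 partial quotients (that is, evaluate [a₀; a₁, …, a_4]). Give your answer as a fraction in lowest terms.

Starting at the tail and folding back:
Start with 8.
1 + 1/(8/1) = 1 + 1/8 = 9/8
8 + 1/(9/8) = 8 + 8/9 = 80/9
1 + 1/(80/9) = 1 + 9/80 = 89/80
4 + 1/(89/80) = 4 + 80/89 = 436/89

436/89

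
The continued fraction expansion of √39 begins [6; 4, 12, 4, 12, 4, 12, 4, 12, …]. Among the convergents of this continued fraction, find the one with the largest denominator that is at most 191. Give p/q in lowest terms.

List convergents until the denominator exceeds the bound:
a_0 = 6: 6/1  (≤ bound)
a_1 = 4: 25/4  (≤ bound)
a_2 = 12: 306/49  (≤ bound)
a_3 = 4: 1249/200  (> 191, stop)

306/49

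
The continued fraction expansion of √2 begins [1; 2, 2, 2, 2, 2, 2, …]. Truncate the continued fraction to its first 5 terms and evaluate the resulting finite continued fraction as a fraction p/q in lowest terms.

41/29

Use the convergent recurrence hₖ = aₖ·hₖ₋₁ + hₖ₋₂ (and likewise for the denominators kₖ):
a_0 = 1: 1/1
a_1 = 2: 3/2
a_2 = 2: 7/5
a_3 = 2: 17/12
a_4 = 2: 41/29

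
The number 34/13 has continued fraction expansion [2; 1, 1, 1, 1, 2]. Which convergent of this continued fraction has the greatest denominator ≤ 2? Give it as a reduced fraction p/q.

5/2

a_0 = 2: 2/1  (≤ bound)
a_1 = 1: 3/1  (≤ bound)
a_2 = 1: 5/2  (≤ bound)
a_3 = 1: 8/3  (> 2, stop)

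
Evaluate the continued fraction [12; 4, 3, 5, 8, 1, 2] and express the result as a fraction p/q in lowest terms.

a_0 = 12: 12/1
a_1 = 4: 49/4
a_2 = 3: 159/13
a_3 = 5: 844/69
a_4 = 8: 6911/565
a_5 = 1: 7755/634
a_6 = 2: 22421/1833

22421/1833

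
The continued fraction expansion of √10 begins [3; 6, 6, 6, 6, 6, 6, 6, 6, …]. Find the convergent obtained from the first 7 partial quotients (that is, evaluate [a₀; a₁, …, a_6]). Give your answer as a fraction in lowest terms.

Compute successive convergents:
a_0 = 3: 3/1
a_1 = 6: 19/6
a_2 = 6: 117/37
a_3 = 6: 721/228
a_4 = 6: 4443/1405
a_5 = 6: 27379/8658
a_6 = 6: 168717/53353

168717/53353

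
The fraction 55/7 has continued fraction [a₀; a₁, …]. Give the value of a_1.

1

⌊55/7⌋ = 7, remainder 6
⌊7/6⌋ = 1, remainder 1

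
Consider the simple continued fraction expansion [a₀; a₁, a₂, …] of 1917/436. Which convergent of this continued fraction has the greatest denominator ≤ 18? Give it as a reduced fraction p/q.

22/5

a_0 = 4: 4/1  (≤ bound)
a_1 = 2: 9/2  (≤ bound)
a_2 = 1: 13/3  (≤ bound)
a_3 = 1: 22/5  (≤ bound)
a_4 = 11: 255/58  (> 18, stop)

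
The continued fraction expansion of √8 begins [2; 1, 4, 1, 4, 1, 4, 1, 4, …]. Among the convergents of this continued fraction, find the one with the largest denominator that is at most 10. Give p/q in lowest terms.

a_0 = 2: 2/1  (≤ bound)
a_1 = 1: 3/1  (≤ bound)
a_2 = 4: 14/5  (≤ bound)
a_3 = 1: 17/6  (≤ bound)
a_4 = 4: 82/29  (> 10, stop)

17/6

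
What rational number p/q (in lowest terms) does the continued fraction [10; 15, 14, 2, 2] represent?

10922/1085

Use the convergent recurrence hₖ = aₖ·hₖ₋₁ + hₖ₋₂ (and likewise for the denominators kₖ):
a_0 = 10: 10/1
a_1 = 15: 151/15
a_2 = 14: 2124/211
a_3 = 2: 4399/437
a_4 = 2: 10922/1085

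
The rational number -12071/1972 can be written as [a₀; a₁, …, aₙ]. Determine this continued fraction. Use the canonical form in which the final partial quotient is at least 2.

[-7; 1, 7, 3, 1, 59]

Run the Euclidean algorithm, recording each quotient:
-12071 = -7·1972 + 1733, so a_0 = -7
1972 = 1·1733 + 239, so a_1 = 1
1733 = 7·239 + 60, so a_2 = 7
239 = 3·60 + 59, so a_3 = 3
60 = 1·59 + 1, so a_4 = 1
59 = 59·1 + 0, so a_5 = 59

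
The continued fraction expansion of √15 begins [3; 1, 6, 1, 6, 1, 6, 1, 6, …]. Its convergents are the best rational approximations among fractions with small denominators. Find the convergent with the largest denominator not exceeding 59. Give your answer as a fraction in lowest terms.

a_0 = 3: 3/1  (≤ bound)
a_1 = 1: 4/1  (≤ bound)
a_2 = 6: 27/7  (≤ bound)
a_3 = 1: 31/8  (≤ bound)
a_4 = 6: 213/55  (≤ bound)
a_5 = 1: 244/63  (> 59, stop)

213/55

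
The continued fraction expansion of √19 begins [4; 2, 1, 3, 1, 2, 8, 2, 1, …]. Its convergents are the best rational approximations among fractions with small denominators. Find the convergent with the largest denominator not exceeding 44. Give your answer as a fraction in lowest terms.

170/39

List convergents until the denominator exceeds the bound:
a_0 = 4: 4/1  (≤ bound)
a_1 = 2: 9/2  (≤ bound)
a_2 = 1: 13/3  (≤ bound)
a_3 = 3: 48/11  (≤ bound)
a_4 = 1: 61/14  (≤ bound)
a_5 = 2: 170/39  (≤ bound)
a_6 = 8: 1421/326  (> 44, stop)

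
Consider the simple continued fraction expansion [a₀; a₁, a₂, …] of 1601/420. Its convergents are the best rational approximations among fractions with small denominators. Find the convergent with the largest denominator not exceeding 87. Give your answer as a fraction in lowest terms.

61/16

List convergents until the denominator exceeds the bound:
a_0 = 3: 3/1  (≤ bound)
a_1 = 1: 4/1  (≤ bound)
a_2 = 4: 19/5  (≤ bound)
a_3 = 3: 61/16  (≤ bound)
a_4 = 6: 385/101  (> 87, stop)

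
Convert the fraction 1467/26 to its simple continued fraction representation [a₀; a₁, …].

[56; 2, 2, 1, 3]

1467 = 56·26 + 11, so a_0 = 56
26 = 2·11 + 4, so a_1 = 2
11 = 2·4 + 3, so a_2 = 2
4 = 1·3 + 1, so a_3 = 1
3 = 3·1 + 0, so a_4 = 3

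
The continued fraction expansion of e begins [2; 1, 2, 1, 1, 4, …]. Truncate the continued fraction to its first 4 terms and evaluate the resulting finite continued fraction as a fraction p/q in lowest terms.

11/4

Use the convergent recurrence hₖ = aₖ·hₖ₋₁ + hₖ₋₂ (and likewise for the denominators kₖ):
a_0 = 2: 2/1
a_1 = 1: 3/1
a_2 = 2: 8/3
a_3 = 1: 11/4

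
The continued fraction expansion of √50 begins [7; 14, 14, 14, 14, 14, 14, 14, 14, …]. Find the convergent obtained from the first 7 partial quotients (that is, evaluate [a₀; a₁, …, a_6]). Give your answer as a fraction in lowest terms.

54608393/7722793

Work from the innermost term outward:
Start with 14.
14 + 1/(14/1) = 14 + 1/14 = 197/14
14 + 1/(197/14) = 14 + 14/197 = 2772/197
14 + 1/(2772/197) = 14 + 197/2772 = 39005/2772
14 + 1/(39005/2772) = 14 + 2772/39005 = 548842/39005
14 + 1/(548842/39005) = 14 + 39005/548842 = 7722793/548842
7 + 1/(7722793/548842) = 7 + 548842/7722793 = 54608393/7722793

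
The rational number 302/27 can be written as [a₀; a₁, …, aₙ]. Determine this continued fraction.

[11; 5, 2, 2]

Run the Euclidean algorithm, recording each quotient:
⌊302/27⌋ = 11, remainder 5
⌊27/5⌋ = 5, remainder 2
⌊5/2⌋ = 2, remainder 1
⌊2/1⌋ = 2, remainder 0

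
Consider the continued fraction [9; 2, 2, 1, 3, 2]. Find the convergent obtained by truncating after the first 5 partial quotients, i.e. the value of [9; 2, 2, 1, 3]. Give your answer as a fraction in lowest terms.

a_0 = 9: 9/1
a_1 = 2: 19/2
a_2 = 2: 47/5
a_3 = 1: 66/7
a_4 = 3: 245/26

245/26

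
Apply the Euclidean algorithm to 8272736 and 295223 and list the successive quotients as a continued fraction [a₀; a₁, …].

[28; 45, 2, 9, 2, 5, 3, 9]

Repeatedly divide and take the remainder:
8272736 ÷ 295223 → quotient 28, remainder 6492
295223 ÷ 6492 → quotient 45, remainder 3083
6492 ÷ 3083 → quotient 2, remainder 326
3083 ÷ 326 → quotient 9, remainder 149
326 ÷ 149 → quotient 2, remainder 28
149 ÷ 28 → quotient 5, remainder 9
28 ÷ 9 → quotient 3, remainder 1
9 ÷ 1 → quotient 9, remainder 0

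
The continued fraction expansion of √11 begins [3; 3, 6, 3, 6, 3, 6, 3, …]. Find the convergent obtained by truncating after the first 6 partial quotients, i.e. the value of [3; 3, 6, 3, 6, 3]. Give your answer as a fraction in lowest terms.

Use the convergent recurrence hₖ = aₖ·hₖ₋₁ + hₖ₋₂ (and likewise for the denominators kₖ):
a_0 = 3: 3/1
a_1 = 3: 10/3
a_2 = 6: 63/19
a_3 = 3: 199/60
a_4 = 6: 1257/379
a_5 = 3: 3970/1197

3970/1197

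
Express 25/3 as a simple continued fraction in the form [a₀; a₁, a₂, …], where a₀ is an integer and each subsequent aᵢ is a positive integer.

[8; 3]

25 = 8·3 + 1, so a_0 = 8
3 = 3·1 + 0, so a_1 = 3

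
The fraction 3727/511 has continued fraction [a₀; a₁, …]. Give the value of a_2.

2

⌊3727/511⌋ = 7, remainder 150
⌊511/150⌋ = 3, remainder 61
⌊150/61⌋ = 2, remainder 28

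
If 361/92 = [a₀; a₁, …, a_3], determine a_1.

361 = 3·92 + 85, so a_0 = 3
92 = 1·85 + 7, so a_1 = 1

1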